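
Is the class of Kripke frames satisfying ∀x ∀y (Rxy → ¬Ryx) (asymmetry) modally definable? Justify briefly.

No — not modally definable

Any modally definable frame class is closed under surjective bounded morphisms.
The 5-cycle (worlds s,t,u,v,w with s→t→u→v→w→s) is asymmetric. Mapping every world to a single reflexive point • is a surjective bounded morphism, and the reflexive point is not asymmetric (R•• but asymmetry requires ¬R••).
Hence asymmetry is not modally definable.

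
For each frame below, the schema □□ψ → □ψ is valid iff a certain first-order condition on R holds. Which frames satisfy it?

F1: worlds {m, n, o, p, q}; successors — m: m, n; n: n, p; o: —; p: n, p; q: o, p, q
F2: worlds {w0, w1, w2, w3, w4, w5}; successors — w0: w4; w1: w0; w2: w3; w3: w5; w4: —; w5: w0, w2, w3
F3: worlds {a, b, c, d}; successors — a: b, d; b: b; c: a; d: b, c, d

F1

The schema corresponds to density: ∀x ∀y (Rxy → ∃z (Rxz ∧ Rzy)).
F1: condition met.
F2: fails — Rw1w0 but no z with Rw1z and Rzw0.
F3: fails — Rca but no z with Rcz and Rza.
Valid on: F1.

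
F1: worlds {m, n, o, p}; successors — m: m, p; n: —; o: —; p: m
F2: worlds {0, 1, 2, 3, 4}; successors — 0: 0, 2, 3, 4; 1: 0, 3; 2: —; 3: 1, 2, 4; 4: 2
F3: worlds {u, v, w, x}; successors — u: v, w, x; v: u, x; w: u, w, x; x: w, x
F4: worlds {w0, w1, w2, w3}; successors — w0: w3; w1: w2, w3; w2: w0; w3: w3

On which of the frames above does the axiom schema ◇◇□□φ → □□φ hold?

The schema corresponds to a generalized confluence (Geach) condition: ∀x ∀y ∀z ((xR²y ∧ xR²z) → ∃w (yR²w ∧ z = w)).
F1: holds.
F2: fails — 0R²2, 0R²0 but no w with 2R²w and 0=w.
F3: fails — vR²x, vR²v but no t with xR²t and v=t.
F4: fails — w1R²w0, w1R²w0 but no w with w0R²w and w0=w.

F1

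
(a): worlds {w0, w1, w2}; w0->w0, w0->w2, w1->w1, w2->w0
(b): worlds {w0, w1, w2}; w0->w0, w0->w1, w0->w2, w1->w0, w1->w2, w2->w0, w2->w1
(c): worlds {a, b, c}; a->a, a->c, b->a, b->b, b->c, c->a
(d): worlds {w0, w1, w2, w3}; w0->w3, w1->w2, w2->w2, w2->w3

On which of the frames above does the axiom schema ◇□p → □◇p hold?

The schema corresponds to convergence: ∀x ∀y ∀z (Rxy ∧ Rxz → ∃w (Ryw ∧ Rzw)).
(a): satisfies the condition.
(b): satisfies the condition.
(c): satisfies the condition.
(d): fails — Rw0w3 and Rw0w3 but w3 and w3 have no common successor.

(a), (b), (c)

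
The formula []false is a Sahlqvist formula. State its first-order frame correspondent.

Emptiness of R

□⊥ is valid iff no world has any successor (otherwise □⊥ fails at any world with one).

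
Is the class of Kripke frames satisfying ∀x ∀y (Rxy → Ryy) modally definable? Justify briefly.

Yes, by □(□r → r)

Yes: it is shift-reflexivity, defined by the T□ schema □(□r → r).
Suppose □(□r→r) is valid. Take Rxy and set V(r)={w : Ryw}. Then at y, □r holds; since □(□r→r) at x, □r→r at y, so r at y, i.e. Ryy.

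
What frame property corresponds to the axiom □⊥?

emptiness of R

This is the Ver axiom.
It corresponds to emptiness of R: ∀x ∀y ¬Rxy.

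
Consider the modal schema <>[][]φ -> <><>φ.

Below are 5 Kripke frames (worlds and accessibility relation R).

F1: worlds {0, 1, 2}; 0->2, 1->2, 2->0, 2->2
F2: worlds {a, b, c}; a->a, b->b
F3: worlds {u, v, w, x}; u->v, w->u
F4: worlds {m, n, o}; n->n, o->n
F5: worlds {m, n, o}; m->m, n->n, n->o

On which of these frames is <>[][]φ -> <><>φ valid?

F1, F2, F4

Frame correspondent (Sahlqvist): forall x forall y (xRy -> exists w (y R^2 w & x R^2 w)) — i.e. a generalized confluence (Geach) condition.
F1: condition met.
F2: condition met.
F3: fails — uRv but no t with vR²t and uR²t.
F4: condition met.
F5: fails — nRo but no w with oR²w and nR²w.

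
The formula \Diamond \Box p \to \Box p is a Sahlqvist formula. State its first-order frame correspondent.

This schema is equivalent to the 5 axiom ◇p → □◇p.
Its frame correspondent is the Euclidean property — \forall x \forall y \forall z (Rxy \wedge Rxz \to Ryz).

The Euclidean property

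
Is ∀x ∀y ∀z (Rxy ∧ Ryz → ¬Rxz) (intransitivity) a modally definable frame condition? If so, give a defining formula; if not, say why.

No

Any modally definable frame class is closed under surjective bounded morphisms.
The 5-cycle (worlds 0,1,2,3,4 with 0→1→2→3→4→0) is intransitive. Mapping every world to a single reflexive point • is a surjective bounded morphism; the reflexive point is not intransitive (R••∧R•• but R••).
Hence intransitivity is not modally definable.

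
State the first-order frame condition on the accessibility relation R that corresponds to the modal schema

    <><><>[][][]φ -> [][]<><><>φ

This is a Sahlqvist (Geach-type) schema ◇^3□^3φ → □^2◇^3φ.
Minimal-valuation argument: fix x; take any y with xR^3y and any z with xR^2z. Set V(φ) to the set of worlds R-reachable from y in exactly 3 steps. Then □^3φ holds at y, so the antecedent holds at x; validity forces ◇^3φ at z, giving a w with zR^3w and yR^3w.
First-order correspondent: forall x forall y forall z ((x R^3 y & x R^2 z) -> exists w (y R^3 w & z R^3 w)).

forall x forall y forall z ((x R^3 y & x R^2 z) -> exists w (y R^3 w & z R^3 w))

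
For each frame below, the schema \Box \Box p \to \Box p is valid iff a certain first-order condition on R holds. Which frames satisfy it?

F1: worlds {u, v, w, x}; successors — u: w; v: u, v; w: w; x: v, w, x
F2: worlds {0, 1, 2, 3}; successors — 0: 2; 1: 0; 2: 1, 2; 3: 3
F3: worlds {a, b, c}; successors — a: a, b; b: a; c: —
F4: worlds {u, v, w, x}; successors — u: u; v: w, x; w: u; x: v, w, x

F1, F3, F4

Frame correspondent (Sahlqvist): \forall x \forall y (Rxy \to \exists z (Rxz \wedge Rzy)) — i.e. density.
F1: ✓.
F2: fails — R10 but no z with R1z and Rz0.
F3: ✓.
F4: ✓.
Valid on: F1, F3, F4.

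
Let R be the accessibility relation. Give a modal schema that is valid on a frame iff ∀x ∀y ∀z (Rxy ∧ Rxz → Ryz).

This is the Euclidean property; the standard corresponding axiom is 5: ◇q → □◇q.
Suppose ◇q→□◇q is valid. Take Rxy, Rxz and set V(q)={y}. Then ◇q at x, so □◇q at x, so ◇q at z, so some w with Rzw has q; w=y, i.e. Rzy. By symmetry of the argument, Ryz.

◇q → □◇q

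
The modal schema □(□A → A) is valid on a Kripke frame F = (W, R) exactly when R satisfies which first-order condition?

shift-reflexivity

Suppose □(□A→A) is valid. Take Rxy and set V(A)={w : Ryw}. Then at y, □A holds; since □(□A→A) at x, □A→A at y, so A at y, i.e. Ryy.
The converse is a direct semantic check.
So the correspondent is shift-reflexivity.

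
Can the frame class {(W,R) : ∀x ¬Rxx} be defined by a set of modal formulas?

No — not modally definable

If a class were modally definable it would be closed under surjective bounded morphisms (Goldblatt–Thomason).
The 4-cycle (worlds a,b,c,d with a→b→c→d→a) is irreflexive, and the map sending every world to a single reflexive point • is a surjective bounded morphism (forth: every edge maps to (•,•); back: every world has a successor). So any modal formula valid on the 4-cycle is also valid on the reflexive point, which is not irreflexive.
Hence irreflexivity is not modally definable.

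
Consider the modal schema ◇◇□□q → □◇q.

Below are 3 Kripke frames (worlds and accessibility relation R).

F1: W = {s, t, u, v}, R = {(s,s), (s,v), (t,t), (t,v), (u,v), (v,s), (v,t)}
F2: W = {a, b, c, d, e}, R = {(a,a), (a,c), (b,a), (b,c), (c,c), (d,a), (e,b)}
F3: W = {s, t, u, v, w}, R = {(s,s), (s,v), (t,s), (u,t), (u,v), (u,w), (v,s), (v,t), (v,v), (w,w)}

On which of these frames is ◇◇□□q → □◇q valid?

F1, F2

This is the axiom for a generalized confluence (Geach) condition; its first-order frame correspondent is ∀x ∀y ∀z ((xR²y ∧ xRz) → ∃w (yR²w ∧ zRw)).
F1: satisfies the condition.
F2: satisfies the condition.
F3: fails — uR²s, uRw but no w* with sR²w* and wRw*.
Valid on: F1, F2.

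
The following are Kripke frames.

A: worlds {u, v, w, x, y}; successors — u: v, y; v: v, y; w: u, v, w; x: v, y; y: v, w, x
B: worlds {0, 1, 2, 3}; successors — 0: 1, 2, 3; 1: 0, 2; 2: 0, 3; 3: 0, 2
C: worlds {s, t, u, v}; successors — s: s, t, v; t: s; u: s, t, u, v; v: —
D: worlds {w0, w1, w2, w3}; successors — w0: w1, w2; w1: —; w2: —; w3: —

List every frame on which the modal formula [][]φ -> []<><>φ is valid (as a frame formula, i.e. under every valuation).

This is the axiom for a generalized confluence (Geach) condition; its first-order frame correspondent is forall x forall z (xRz -> exists w (x R^2 w & z R^2 w)).
A: satisfies the condition.
B: satisfies the condition.
C: fails — sRv but no w with sR²w and vR²w.
D: fails — w0Rw1 but no w with w0R²w and w1R²w.

A, B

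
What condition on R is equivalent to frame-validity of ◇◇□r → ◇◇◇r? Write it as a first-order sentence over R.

This is a Sahlqvist (Geach-type) schema ◇^2□^1r → □^0◇^3r.
First-order correspondent: ∀x ∀y (xR²y → ∃w (yRw ∧ xR³w)).

∀x ∀y (xR²y → ∃w (yRw ∧ xR³w))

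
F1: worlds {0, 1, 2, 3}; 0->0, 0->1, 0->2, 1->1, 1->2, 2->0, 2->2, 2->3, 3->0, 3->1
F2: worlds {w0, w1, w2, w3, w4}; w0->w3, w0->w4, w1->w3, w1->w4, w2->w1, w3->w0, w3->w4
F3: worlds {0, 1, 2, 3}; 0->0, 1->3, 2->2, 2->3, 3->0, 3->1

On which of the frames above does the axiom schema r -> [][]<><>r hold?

F1

Frame correspondent (Sahlqvist): forall x forall z (x R^2 z -> exists w (x = w & z R^2 w)) — i.e. a generalized confluence (Geach) condition.
F1: holds.
F2: fails — w0R²w4 but no w with w0=w and w4R²w.
F3: fails — 1R²0 but no w with 1=w and 0R²w.
Valid on: F1.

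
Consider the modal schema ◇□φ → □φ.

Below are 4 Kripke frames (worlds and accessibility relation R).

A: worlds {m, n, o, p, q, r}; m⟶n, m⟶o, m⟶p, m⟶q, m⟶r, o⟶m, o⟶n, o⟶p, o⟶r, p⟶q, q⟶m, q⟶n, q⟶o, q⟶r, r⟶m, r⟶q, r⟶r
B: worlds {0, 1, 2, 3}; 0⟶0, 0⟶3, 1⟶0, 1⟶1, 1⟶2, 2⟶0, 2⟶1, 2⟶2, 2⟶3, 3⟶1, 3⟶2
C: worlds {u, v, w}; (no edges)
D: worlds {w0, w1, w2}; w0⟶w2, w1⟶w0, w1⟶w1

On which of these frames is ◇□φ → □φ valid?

The schema corresponds to the Euclidean property: ∀x ∀y ∀z (Rxy ∧ Rxz → Ryz).
A: fails — Rmr and Rmo but not Rro.
B: fails — R03 and R00 but not R30.
C: condition met.
D: fails — Rw0w2 and Rw0w2 but not Rw2w2.

C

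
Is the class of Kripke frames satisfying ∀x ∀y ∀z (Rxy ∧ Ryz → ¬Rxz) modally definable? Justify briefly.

Any modally definable frame class is closed under surjective bounded morphisms.
The 3-cycle (worlds 0,1,2 with 0→1→2→0) is intransitive. Mapping every world to a single reflexive point • is a surjective bounded morphism; the reflexive point is not intransitive (R••∧R•• but R••).
Hence intransitivity is not modally definable.

No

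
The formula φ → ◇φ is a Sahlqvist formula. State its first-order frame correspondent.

Replacing φ by ¬φ and contraposing gives the equivalent schema □φ → φ.
Suppose □φ→φ is valid. At any x set V(φ)={w : Rxw}. Then □φ holds at x, so φ holds at x, i.e. Rxx.
The converse is a direct semantic check.
Frame condition: ∀x Rxx.

reflexivity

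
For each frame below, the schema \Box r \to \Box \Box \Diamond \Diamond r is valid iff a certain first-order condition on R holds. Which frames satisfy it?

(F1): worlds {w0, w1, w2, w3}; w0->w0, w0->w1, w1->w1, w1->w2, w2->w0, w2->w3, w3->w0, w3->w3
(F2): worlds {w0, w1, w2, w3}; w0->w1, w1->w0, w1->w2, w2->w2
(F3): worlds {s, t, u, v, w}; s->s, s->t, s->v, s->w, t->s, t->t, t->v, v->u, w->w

(F1)

Frame correspondent (Sahlqvist): \forall x \forall z (x R^2 z \to \exists w (xRw \wedge z R^2 w)) — i.e. a generalized confluence (Geach) condition.
(F1): condition met.
(F2): fails — w0R²w0 but no w with w0Rw and w0R²w.
(F3): fails — sR²u but no w* with sRw* and uR²w*.
Valid on: (F1).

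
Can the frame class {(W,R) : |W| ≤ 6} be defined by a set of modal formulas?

No

Any modally definable frame class is closed under disjoint unions.
Any modal formula valid on each of 7 disjoint one-world frames is valid on their disjoint union (validity is preserved under disjoint unions). Each one-world frame has |W|=1≤6, but the union has |W|=7.
So the class is not modally definable.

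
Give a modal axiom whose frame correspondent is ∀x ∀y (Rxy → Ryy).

The condition is shift-reflexivity. The T□ schema □(□p → p) defines it.
Suppose □(□p→p) is valid. Take Rxy and set V(p)={w : Ryw}. Then at y, □p holds; since □(□p→p) at x, □p→p at y, so p at y, i.e. Ryy.

□(□p → p)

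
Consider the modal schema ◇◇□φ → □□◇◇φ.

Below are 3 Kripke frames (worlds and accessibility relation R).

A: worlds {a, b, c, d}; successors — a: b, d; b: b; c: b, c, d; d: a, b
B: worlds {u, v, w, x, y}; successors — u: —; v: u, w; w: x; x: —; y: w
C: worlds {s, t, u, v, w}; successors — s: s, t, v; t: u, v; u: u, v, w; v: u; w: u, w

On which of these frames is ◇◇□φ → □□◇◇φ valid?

A, C

The schema corresponds to a generalized confluence (Geach) condition: ∀x ∀y ∀z ((xR²y ∧ xR²z) → ∃w (yRw ∧ zR²w)).
A: satisfies the condition.
B: fails — vR²x, vR²x but no t with xRt and xR²t.
C: satisfies the condition.
Valid on: A, C.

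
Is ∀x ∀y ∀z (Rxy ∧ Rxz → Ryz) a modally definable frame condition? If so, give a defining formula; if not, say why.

Yes, by ◇r → □◇r

The condition is the Euclidean property. A defining modal formula is ◇r → □◇r.
Suppose ◇r→□◇r is valid. Take Rxy, Rxz and set V(r)={y}. Then ◇r at x, so □◇r at x, so ◇r at z, so some w with Rzw has r; w=y, i.e. Rzy. By symmetry of the argument, Ryz.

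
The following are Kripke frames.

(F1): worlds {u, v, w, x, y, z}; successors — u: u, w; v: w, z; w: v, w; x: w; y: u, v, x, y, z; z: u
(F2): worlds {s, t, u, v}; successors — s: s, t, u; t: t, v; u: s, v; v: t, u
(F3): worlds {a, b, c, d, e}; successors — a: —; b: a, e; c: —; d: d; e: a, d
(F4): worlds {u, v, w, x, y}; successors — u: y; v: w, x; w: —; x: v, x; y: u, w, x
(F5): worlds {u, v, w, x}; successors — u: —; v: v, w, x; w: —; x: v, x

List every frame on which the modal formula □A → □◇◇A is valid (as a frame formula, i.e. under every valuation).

This is the axiom for a generalized confluence (Geach) condition; its first-order frame correspondent is ∀x ∀z (xRz → ∃w (xRw ∧ zR²w)).
(F1): condition met.
(F2): condition met.
(F3): fails — bRa but no w with bRw and aR²w.
(F4): fails — vRw but no t with vRt and wR²t.
(F5): fails — vRw but no t with vRt and wR²t.

(F1), (F2)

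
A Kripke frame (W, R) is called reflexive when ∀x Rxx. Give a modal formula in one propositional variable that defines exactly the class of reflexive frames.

The condition is reflexivity. The T schema □q → q defines it.
Suppose □q→q is valid. At any x set V(q)={w : Rxw}. Then □q holds at x, so q holds at x, i.e. Rxx.

□q → q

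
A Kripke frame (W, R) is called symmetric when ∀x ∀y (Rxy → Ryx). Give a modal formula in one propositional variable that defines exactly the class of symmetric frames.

A defining formula is s → □◇s (the B axiom).
Suppose s→□◇s is valid. Take Rxy and set V(s)={x}. Then s at x, so □◇s at x, so ◇s at y, so some z with Ryz has s; z=x, i.e. Ryx.

s → □◇s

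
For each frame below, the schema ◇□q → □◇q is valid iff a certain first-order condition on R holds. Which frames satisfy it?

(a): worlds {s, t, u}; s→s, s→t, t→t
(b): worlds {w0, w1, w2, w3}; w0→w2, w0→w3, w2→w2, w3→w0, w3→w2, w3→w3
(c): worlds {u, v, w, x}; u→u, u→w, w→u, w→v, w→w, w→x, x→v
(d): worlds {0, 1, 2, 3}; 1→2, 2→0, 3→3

(a), (b)

Frame correspondent (Sahlqvist): ∀x ∀y ∀z (Rxy ∧ Rxz → ∃w (Ryw ∧ Rzw)) — i.e. convergence.
(a): ✓.
(b): ✓.
(c): fails — Rww and Rwv but w and v have no common successor.
(d): fails — R20 and R20 but 0 and 0 have no common successor.
Valid on: (a), (b).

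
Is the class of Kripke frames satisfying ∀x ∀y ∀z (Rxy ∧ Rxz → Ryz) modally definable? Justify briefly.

Yes — defined by ◇r → □◇r

Yes: it is the Euclidean property, defined by the 5 schema ◇r → □◇r.
Suppose ◇r→□◇r is valid. Take Rxy, Rxz and set V(r)={y}. Then ◇r at x, so □◇r at x, so ◇r at z, so some w with Rzw has r; w=y, i.e. Rzy. By symmetry of the argument, Ryz.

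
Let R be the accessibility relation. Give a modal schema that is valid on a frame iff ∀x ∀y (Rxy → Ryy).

A defining formula is □(□p → p) (the T□ axiom).
Suppose □(□p→p) is valid. Take Rxy and set V(p)={w : Ryw}. Then at y, □p holds; since □(□p→p) at x, □p→p at y, so p at y, i.e. Ryy.

□(□p → p)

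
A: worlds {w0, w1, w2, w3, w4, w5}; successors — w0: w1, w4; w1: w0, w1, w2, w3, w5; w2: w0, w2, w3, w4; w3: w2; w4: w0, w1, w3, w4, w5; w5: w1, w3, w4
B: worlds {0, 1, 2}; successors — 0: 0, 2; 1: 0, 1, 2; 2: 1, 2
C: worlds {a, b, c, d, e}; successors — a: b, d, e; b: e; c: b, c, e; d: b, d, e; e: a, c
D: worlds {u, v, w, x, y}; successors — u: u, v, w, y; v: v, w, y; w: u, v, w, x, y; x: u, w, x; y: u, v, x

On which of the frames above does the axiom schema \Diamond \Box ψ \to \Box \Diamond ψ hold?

B, D

The schema corresponds to convergence: \forall x \forall y \forall z (Rxy \wedge Rxz \to \exists w (Ryw \wedge Rzw)).
A: fails — Rw1w3 and Rw1w5 but w3 and w5 have no common successor.
B: holds.
C: fails — Rab and Rae but b and e have no common successor.
D: holds.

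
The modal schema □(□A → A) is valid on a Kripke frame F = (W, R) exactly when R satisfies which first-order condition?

shift-reflexivity

This is the T□ axiom.
Its frame correspondent is shift-reflexivity — ∀x ∀y (Rxy → Ryy).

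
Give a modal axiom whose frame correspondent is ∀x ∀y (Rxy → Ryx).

p → □◇p

The condition is symmetry. The B schema p → □◇p defines it.
Suppose p→□◇p is valid. Take Rxy and set V(p)={x}. Then p at x, so □◇p at x, so ◇p at y, so some z with Ryz has p; z=x, i.e. Ryx.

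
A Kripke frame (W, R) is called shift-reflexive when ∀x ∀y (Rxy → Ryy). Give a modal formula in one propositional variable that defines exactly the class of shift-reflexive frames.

□(□r → r)

The condition is shift-reflexivity. The T□ schema □(□r → r) defines it.
Suppose □(□r→r) is valid. Take Rxy and set V(r)={w : Ryw}. Then at y, □r holds; since □(□r→r) at x, □r→r at y, so r at y, i.e. Ryy.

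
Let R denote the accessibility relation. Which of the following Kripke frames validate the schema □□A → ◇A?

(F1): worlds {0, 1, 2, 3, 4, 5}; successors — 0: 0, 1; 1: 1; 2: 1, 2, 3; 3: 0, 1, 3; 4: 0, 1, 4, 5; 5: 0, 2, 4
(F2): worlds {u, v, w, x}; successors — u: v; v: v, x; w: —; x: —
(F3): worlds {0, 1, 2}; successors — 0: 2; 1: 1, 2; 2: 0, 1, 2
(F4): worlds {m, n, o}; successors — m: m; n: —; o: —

(F1), (F3)

The schema corresponds to a generalized confluence (Geach) condition: ∀x ∃w (xR²w ∧ xRw).
(F1): holds.
(F2): fails — at w but no t with wR²t and wRt.
(F3): holds.
(F4): fails — at n but no w with nR²w and nRw.
Valid on: (F1), (F3).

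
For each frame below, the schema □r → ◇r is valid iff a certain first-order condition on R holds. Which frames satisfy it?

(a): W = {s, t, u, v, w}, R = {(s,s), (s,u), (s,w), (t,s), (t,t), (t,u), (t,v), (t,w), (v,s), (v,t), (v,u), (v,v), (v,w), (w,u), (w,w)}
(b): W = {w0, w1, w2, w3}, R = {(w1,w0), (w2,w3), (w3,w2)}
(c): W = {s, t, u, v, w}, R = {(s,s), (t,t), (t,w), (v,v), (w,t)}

The schema corresponds to seriality: ∀x ∃y Rxy.
(a): fails — world u has no successor.
(b): fails — world w0 has no successor.
(c): fails — world u has no successor.

none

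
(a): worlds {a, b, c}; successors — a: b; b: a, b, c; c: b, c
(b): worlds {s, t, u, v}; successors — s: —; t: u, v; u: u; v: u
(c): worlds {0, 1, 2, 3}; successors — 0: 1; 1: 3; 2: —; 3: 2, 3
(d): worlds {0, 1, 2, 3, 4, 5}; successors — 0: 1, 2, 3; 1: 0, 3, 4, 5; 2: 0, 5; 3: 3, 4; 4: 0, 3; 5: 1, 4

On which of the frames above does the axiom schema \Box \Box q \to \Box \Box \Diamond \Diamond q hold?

(a), (b), (d)

This is the axiom for a generalized confluence (Geach) condition; its first-order frame correspondent is \forall x \forall z (x R^2 z \to \exists w (x R^2 w \wedge z R^2 w)).
(a): satisfies the condition.
(b): satisfies the condition.
(c): fails — 1R²2 but no w with 1R²w and 2R²w.
(d): satisfies the condition.
Valid on: (a), (b), (d).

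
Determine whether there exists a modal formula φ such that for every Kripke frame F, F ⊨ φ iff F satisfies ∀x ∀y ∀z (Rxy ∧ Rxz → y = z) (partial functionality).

The condition is partial functionality. A defining modal formula is ◇q → □q.

Yes, by ◇q → □q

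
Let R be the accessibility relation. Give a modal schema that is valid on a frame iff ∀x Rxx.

□q → q

This is reflexivity; the standard corresponding axiom is T: □q → q.
Suppose □q→q is valid. At any x set V(q)={w : Rxw}. Then □q holds at x, so q holds at x, i.e. Rxx.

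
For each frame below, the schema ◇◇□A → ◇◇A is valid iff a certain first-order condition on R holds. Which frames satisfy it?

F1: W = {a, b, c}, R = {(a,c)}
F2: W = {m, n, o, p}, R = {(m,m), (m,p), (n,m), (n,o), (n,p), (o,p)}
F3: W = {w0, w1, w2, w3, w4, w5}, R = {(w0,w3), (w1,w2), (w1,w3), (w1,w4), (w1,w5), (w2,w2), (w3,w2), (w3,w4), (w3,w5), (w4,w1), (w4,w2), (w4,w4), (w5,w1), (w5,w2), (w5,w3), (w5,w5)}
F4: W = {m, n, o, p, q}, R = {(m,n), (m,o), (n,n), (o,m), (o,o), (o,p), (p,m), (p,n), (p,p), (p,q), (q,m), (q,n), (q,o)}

Frame correspondent (Sahlqvist): ∀x ∀y (xR²y → ∃w (yRw ∧ xR²w)) — i.e. a generalized confluence (Geach) condition.
F1: satisfies the condition.
F2: fails — mR²p but no w with pRw and mR²w.
F3: satisfies the condition.
F4: satisfies the condition.

F1, F3, F4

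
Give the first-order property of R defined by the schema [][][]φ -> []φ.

forall x forall z (xRz -> exists w (x R^3 w & z = w))

This is a Sahlqvist (Geach-type) schema ◇^0□^3φ → □^1◇^0φ.
Minimal-valuation argument: fix x; take any y with xR^0y and any z with xR^1z. Set V(φ) to the set of worlds R-reachable from y in exactly 3 steps. Then □^3φ holds at y, so the antecedent holds at x; validity forces ◇^0φ at z, giving a w with zR^0w and yR^3w.
First-order correspondent: forall x forall z (xRz -> exists w (x R^3 w & z = w)).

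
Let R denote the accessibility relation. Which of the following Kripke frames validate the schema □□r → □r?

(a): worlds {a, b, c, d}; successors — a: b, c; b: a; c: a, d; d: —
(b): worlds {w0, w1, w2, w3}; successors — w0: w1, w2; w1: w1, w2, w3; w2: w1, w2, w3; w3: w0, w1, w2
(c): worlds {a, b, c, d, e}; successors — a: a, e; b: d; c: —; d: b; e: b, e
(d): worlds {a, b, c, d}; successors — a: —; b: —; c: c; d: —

The schema corresponds to density: ∀x ∀y (Rxy → ∃z (Rxz ∧ Rzy)).
(a): fails — Rcd but no z with Rcz and Rzd.
(b): fails — Rw3w0 but no z with Rw3z and Rzw0.
(c): fails — Rdb but no z with Rdz and Rzb.
(d): holds.
Valid on: (d).

(d)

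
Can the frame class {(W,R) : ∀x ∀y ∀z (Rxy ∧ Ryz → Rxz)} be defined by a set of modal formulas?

The condition is transitivity. A defining modal formula is □p → □□p.
Suppose □p→□□p is valid. Take Rxy, Ryz and set V(p)={w : Rxw}. Then □p at x, so □□p at x, so □p at y, so p at z, i.e. Rxz.

Yes — defined by □p → □□p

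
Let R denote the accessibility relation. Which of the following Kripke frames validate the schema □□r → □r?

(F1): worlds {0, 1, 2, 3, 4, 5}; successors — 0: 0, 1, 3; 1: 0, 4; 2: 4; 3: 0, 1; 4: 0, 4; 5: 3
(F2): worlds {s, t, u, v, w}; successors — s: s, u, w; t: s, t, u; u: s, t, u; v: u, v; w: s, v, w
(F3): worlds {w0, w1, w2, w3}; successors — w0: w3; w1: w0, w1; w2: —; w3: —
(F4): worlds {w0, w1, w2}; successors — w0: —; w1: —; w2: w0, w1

This is the axiom for density; its first-order frame correspondent is ∀x ∀y (Rxy → ∃z (Rxz ∧ Rzy)).
(F1): fails — R53 but no z with R5z and Rz3.
(F2): holds.
(F3): fails — Rw0w3 but no z with Rw0z and Rzw3.
(F4): fails — Rw2w0 but no z with Rw2z and Rzw0.

(F2)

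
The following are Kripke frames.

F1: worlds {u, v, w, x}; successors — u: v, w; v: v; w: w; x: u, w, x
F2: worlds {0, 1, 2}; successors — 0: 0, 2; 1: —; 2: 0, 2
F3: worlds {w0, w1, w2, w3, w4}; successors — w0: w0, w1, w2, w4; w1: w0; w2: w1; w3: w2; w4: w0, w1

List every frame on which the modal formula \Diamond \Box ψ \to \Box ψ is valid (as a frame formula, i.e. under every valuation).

F2

The schema corresponds to the Euclidean property: \forall x \forall y \forall z (Rxy \wedge Rxz \to Ryz).
F1: fails — Ruv and Ruw but not Rvw.
F2: condition met.
F3: fails — Rw0w4 and Rw0w4 but not Rw4w4.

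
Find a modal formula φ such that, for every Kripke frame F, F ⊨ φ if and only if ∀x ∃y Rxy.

□p → ◇p

A defining formula is □p → ◇p (the D axiom).
Suppose □p→◇p is valid. At any x set V(p)=W. Then □p at x, so ◇p at x, so x has a successor.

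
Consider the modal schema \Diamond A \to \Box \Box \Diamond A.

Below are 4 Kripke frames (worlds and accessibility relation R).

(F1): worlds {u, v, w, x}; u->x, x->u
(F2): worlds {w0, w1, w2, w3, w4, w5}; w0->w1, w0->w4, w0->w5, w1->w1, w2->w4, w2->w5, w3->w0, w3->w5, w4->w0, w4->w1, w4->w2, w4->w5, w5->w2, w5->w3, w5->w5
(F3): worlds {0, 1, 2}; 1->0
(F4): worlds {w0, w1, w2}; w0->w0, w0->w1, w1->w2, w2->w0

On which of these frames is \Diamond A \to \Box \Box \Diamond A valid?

(F1), (F3)

This is the axiom for a generalized confluence (Geach) condition; its first-order frame correspondent is \forall x \forall y \forall z ((xRy \wedge x R^2 z) \to \exists w (y = w \wedge zRw)).
(F1): holds.
(F2): fails — w0Rw1, w0R²w2 but no w with w1=w and w2Rw.
(F3): holds.
(F4): fails — w0Rw0, w0R²w1 but no w with w0=w and w1Rw.
Valid on: (F1), (F3).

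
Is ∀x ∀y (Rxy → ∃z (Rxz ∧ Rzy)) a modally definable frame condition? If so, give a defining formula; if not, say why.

The condition is density. A defining modal formula is □□q → □q.

Definable; □□q → □q defines it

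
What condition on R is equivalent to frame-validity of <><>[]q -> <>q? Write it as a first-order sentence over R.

This is a Sahlqvist (Geach-type) schema ◇^2□^1q → □^0◇^1q.
Minimal-valuation argument: fix x; take any y with xR^2y and any z with xR^0z. Set V(q) to the set of worlds R-reachable from y in exactly 1 step. Then □^1q holds at y, so the antecedent holds at x; validity forces ◇^1q at z, giving a w with zR^1w and yR^1w.
First-order correspondent: forall x forall y (x R^2 y -> exists w (yRw & xRw)).

forall x forall y (x R^2 y -> exists w (yRw & xRw))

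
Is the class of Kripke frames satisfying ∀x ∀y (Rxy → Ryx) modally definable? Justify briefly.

The condition is symmetry. A defining modal formula is q → □◇q.
Suppose q→□◇q is valid. Take Rxy and set V(q)={x}. Then q at x, so □◇q at x, so ◇q at y, so some z with Ryz has q; z=x, i.e. Ryx.

Definable; q → □◇q defines it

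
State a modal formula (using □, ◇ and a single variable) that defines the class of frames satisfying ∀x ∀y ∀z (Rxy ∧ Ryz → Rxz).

□q → □□q

The condition is transitivity. The 4 schema □q → □□q defines it.
Suppose □q→□□q is valid. Take Rxy, Ryz and set V(q)={w : Rxw}. Then □q at x, so □□q at x, so □q at y, so q at z, i.e. Rxz.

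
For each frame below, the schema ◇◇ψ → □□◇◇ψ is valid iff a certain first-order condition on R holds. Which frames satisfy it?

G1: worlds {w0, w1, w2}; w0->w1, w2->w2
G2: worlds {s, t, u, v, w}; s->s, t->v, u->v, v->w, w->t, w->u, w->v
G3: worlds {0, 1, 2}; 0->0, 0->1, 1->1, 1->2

G1

Frame correspondent (Sahlqvist): ∀x ∀y ∀z ((xR²y ∧ xR²z) → ∃w (y = w ∧ zR²w)) — i.e. a generalized confluence (Geach) condition.
G1: condition met.
G2: fails — vR²t, vR²t but no w* with t=w* and tR²w*.
G3: fails — 0R²0, 0R²1 but no w with 0=w and 1R²w.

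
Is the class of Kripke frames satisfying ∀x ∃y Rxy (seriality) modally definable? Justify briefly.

Yes: it is seriality, defined by the D schema □r → ◇r.
Suppose □r→◇r is valid. At any x set V(r)=W. Then □r at x, so ◇r at x, so x has a successor.

Yes — defined by □r → ◇r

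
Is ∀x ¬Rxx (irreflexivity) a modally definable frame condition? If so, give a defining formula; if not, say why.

Any modally definable frame class is closed under surjective bounded morphisms.
The 3-cycle (worlds 0,1,2 with 0→1→2→0) is irreflexive, and the map sending every world to a single reflexive point • is a surjective bounded morphism (forth: every edge maps to (•,•); back: every world has a successor). So any modal formula valid on the 3-cycle is also valid on the reflexive point, which is not irreflexive.
So the class is not modally definable.

Not definable by any modal formula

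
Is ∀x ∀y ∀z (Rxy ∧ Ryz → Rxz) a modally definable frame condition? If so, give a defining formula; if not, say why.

The condition is transitivity. A defining modal formula is □q → □□q.
Suppose □q→□□q is valid. Take Rxy, Ryz and set V(q)={w : Rxw}. Then □q at x, so □□q at x, so □q at y, so q at z, i.e. Rxz.

Yes — defined by □q → □□q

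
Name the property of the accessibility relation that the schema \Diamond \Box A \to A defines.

Replacing A by ¬A and contraposing gives the equivalent schema A → □◇A.
Suppose A→□◇A is valid. Take Rxy and set V(A)={x}. Then A at x, so □◇A at x, so ◇A at y, so some z with Ryz has A; z=x, i.e. Ryx.

symmetry: \forall x \forall y (Rxy \to Ryx)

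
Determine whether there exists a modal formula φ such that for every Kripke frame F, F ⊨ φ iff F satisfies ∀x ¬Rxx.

If a class were modally definable it would be closed under surjective bounded morphisms (Goldblatt–Thomason).
The 3-cycle (worlds s,t,u with s→t→u→s) is irreflexive, and the map sending every world to a single reflexive point • is a surjective bounded morphism (forth: every edge maps to (•,•); back: every world has a successor). So any modal formula valid on the 3-cycle is also valid on the reflexive point, which is not irreflexive.
So the class is not modally definable.

No — not modally definable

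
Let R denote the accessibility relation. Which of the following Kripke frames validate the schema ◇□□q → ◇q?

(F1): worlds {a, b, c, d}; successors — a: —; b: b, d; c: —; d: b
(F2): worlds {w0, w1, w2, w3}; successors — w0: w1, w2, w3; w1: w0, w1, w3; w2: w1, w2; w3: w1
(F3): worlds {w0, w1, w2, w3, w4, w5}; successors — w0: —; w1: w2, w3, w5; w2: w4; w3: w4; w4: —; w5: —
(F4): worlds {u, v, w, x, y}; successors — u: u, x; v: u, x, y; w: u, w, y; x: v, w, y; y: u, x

(F1), (F2), (F4)

The schema corresponds to a generalized confluence (Geach) condition: ∀x ∀y (xRy → ∃w (yR²w ∧ xRw)).
(F1): ✓.
(F2): ✓.
(F3): fails — w1Rw2 but no w with w2R²w and w1Rw.
(F4): ✓.
Valid on: (F1), (F2), (F4).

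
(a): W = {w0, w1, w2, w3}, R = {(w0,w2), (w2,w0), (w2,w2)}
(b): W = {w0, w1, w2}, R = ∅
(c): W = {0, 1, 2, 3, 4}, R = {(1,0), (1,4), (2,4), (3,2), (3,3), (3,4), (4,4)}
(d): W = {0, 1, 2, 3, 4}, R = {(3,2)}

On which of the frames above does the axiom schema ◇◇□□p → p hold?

(a), (b), (d)

The schema corresponds to a generalized confluence (Geach) condition: ∀x ∀y (xR²y → ∃w (yR²w ∧ x = w)).
(a): condition met.
(b): condition met.
(c): fails — 1R²4 but no w with 4R²w and 1=w.
(d): condition met.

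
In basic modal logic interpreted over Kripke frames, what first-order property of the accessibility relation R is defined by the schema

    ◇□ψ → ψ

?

This schema is equivalent to the B axiom ψ → □◇ψ.
It corresponds to symmetry: ∀x ∀y (Rxy → Ryx).

Symmetry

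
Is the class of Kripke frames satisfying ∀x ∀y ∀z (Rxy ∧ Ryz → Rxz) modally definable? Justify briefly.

Yes, by □q → □□q

Yes: it is transitivity, defined by the 4 schema □q → □□q.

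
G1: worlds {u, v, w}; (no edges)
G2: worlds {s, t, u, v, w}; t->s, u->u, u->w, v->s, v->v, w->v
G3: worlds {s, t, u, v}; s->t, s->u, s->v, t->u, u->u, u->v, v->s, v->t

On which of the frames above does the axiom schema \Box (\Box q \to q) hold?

Frame correspondent (Sahlqvist): \forall x \forall y (Rxy \to Ryy) — i.e. shift-reflexivity.
G1: holds.
G2: fails — Ruw but not Rww.
G3: fails — Ruv but not Rvv.

G1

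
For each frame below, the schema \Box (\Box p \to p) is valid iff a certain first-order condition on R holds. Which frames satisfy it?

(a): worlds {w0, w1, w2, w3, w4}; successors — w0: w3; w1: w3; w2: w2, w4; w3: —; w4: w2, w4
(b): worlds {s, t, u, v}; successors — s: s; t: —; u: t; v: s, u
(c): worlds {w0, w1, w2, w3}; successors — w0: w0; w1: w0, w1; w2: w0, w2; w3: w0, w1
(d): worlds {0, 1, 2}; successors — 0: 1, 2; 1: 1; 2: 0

(c)

The schema corresponds to shift-reflexivity: \forall x \forall y (Rxy \to Ryy).
(a): fails — Rw1w3 but not Rw3w3.
(b): fails — Rvu but not Ruu.
(c): ✓.
(d): fails — R20 but not R00.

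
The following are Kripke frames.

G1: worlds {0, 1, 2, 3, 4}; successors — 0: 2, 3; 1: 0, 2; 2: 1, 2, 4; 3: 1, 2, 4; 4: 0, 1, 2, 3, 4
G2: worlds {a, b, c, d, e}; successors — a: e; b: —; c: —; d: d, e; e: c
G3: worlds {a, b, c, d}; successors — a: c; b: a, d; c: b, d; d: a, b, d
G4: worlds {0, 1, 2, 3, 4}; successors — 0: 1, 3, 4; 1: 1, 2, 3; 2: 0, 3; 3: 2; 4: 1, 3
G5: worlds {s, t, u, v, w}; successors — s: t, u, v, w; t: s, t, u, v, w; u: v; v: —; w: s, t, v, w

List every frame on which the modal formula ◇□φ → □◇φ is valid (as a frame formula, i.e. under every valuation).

G1

This is the axiom for convergence; its first-order frame correspondent is ∀x ∀y ∀z (Rxy ∧ Rxz → ∃w (Ryw ∧ Rzw)).
G1: condition met.
G2: fails — Rdd and Rde but d and e have no common successor.
G3: fails — Rba and Rbd but a and d have no common successor.
G4: fails — R04 and R03 but 4 and 3 have no common successor.
G5: fails — Rsv and Rsv but v and v have no common successor.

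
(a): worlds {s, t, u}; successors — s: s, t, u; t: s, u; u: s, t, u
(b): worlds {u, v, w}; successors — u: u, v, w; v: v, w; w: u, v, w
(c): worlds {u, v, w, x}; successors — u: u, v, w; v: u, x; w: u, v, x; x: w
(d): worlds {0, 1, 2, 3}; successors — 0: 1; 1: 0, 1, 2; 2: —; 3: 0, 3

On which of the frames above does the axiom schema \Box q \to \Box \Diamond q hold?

The schema corresponds to a generalized confluence (Geach) condition: \forall x \forall z (xRz \to \exists w (xRw \wedge zRw)).
(a): holds.
(b): holds.
(c): fails — vRx but no t with vRt and xRt.
(d): fails — 1R2 but no w with 1Rw and 2Rw.

(a), (b)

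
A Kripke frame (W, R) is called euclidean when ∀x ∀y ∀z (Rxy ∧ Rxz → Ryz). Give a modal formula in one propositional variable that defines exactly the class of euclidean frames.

The condition is the Euclidean property. The 5 schema ◇p → □◇p defines it.
Suppose ◇p→□◇p is valid. Take Rxy, Rxz and set V(p)={y}. Then ◇p at x, so □◇p at x, so ◇p at z, so some w with Rzw has p; w=y, i.e. Rzy. By symmetry of the argument, Ryz.

◇p → □◇p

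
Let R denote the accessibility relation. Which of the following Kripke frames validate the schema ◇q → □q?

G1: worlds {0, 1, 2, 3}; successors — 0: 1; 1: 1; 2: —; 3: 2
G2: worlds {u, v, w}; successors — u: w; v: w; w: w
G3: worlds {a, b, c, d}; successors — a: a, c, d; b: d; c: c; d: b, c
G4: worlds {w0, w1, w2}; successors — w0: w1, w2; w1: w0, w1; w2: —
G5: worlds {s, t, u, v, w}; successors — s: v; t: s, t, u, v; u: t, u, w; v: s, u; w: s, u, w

G1, G2

The schema corresponds to partial functionality: ∀x ∀y ∀z (Rxy ∧ Rxz → y = z).
G1: holds.
G2: holds.
G3: fails — a sees both a and c.
G4: fails — w0 sees both w1 and w2.
G5: fails — t sees both s and t.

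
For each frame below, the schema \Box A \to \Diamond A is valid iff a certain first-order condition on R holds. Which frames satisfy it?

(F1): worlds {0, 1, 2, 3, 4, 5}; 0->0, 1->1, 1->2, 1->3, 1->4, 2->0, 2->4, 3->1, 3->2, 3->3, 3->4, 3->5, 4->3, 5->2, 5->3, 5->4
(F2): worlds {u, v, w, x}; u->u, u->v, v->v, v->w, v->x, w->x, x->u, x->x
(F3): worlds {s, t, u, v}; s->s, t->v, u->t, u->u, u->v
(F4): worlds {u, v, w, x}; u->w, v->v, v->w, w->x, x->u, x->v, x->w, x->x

(F1), (F2), (F4)

Frame correspondent (Sahlqvist): \forall x \exists y Rxy — i.e. seriality.
(F1): ✓.
(F2): ✓.
(F3): fails — world v has no successor.
(F4): ✓.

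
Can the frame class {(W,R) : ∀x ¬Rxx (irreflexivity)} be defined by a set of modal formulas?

Any modally definable frame class is closed under surjective bounded morphisms.
The 3-cycle (worlds w0,w1,w2 with w0→w1→w2→w0) is irreflexive, and the map sending every world to a single reflexive point • is a surjective bounded morphism (forth: every edge maps to (•,•); back: every world has a successor). So any modal formula valid on the 3-cycle is also valid on the reflexive point, which is not irreflexive.
Hence irreflexivity is not modally definable.

Not modally definable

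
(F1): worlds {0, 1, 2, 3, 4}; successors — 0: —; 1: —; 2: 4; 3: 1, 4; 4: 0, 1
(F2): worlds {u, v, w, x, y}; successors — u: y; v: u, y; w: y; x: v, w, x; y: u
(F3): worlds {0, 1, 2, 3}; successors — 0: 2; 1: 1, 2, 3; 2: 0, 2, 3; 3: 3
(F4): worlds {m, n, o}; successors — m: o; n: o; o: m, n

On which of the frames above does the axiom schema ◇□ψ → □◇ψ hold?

(F4)

Frame correspondent (Sahlqvist): ∀x ∀y ∀z (Rxy ∧ Rxz → ∃w (Ryw ∧ Rzw)) — i.e. convergence.
(F1): fails — R34 and R31 but 4 and 1 have no common successor.
(F2): fails — Rvu and Rvy but u and y have no common successor.
(F3): fails — R23 and R20 but 3 and 0 have no common successor.
(F4): holds.
Valid on: (F4).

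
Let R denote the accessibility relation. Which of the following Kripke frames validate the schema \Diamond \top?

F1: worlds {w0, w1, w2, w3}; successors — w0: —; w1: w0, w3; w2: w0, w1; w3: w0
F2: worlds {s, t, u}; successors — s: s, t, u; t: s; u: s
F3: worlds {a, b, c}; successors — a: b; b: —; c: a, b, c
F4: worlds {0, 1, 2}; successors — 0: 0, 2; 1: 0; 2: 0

The schema corresponds to seriality: \forall x \exists y Rxy.
F1: fails — world w0 has no successor.
F2: satisfies the condition.
F3: fails — world b has no successor.
F4: satisfies the condition.

F2, F4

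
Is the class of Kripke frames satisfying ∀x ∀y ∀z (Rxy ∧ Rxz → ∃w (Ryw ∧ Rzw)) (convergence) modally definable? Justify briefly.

This is a Sahlqvist condition; the .2 axiom ◇□q → □◇q defines it.

Yes, by ◇□q → □◇q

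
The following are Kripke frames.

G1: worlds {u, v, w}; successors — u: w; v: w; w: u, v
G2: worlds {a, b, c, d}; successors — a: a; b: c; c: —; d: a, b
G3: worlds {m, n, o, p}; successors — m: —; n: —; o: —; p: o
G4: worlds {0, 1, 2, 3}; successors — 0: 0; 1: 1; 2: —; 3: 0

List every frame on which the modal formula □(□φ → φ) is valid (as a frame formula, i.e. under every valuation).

G4

This is the axiom for shift-reflexivity; its first-order frame correspondent is ∀x ∀y (Rxy → Ryy).
G1: fails — Rwu but not Ruu.
G2: fails — Rdb but not Rbb.
G3: fails — Rpo but not Roo.
G4: ✓.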